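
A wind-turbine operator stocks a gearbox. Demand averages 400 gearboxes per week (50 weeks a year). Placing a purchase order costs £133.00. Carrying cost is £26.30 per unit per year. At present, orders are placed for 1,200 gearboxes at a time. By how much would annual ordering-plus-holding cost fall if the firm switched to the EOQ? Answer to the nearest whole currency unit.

Extra cost ≈ £6,168 per year

Annual demand D = 400 × 50 = 20,000.
EOQ = √(2DS/H) = √(2 × 20,000 × 133 / 26.3) ≈ 449.76.
Cost at Q* = (D/Q*)S + (Q*/2)H = √(2DSH) ≈ £11,828.61.
Cost at Q = 1,200: (20,000/1,200)×133 + (1,200/2)×26.3 = £2,216.67 + £15,780.00 = £17,996.67.
Excess = £17,996.67 − £11,828.61 = £6,168.06.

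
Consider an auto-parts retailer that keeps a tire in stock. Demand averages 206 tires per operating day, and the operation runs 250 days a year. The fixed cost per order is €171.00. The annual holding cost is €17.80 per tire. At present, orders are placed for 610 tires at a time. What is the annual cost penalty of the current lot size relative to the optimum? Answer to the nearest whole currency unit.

Annual demand D = 206 × 250 = 51,500.
EOQ = √(2DS/H) = √(2 × 51,500 × 171 / 17.8) ≈ 994.73.
Cost at Q* = (D/Q*)S + (Q*/2)H = √(2DSH) ≈ €17,706.25.
Cost at Q = 610: (51,500/610)×171 + (610/2)×17.8 = €14,436.89 + €5,429.00 = €19,865.89.
Excess = €19,865.89 − €17,706.25 = €2,159.63.

Extra cost ≈ €2,160 per year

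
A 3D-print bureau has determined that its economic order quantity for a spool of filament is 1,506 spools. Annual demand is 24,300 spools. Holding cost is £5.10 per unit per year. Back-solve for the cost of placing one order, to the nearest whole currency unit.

S ≈ £238

Squaring Q* = √(2DS/H) gives Q*² = 2DS/H.
From Q* = √(2DS/H): S = Q*²H / (2D) = 1,506² × 5.1 / (2 × 24,300) = 238.0038.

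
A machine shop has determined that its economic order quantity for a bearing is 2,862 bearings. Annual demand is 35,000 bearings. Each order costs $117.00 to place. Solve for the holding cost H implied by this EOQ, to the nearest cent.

The basic EOQ model gives Q* = √(2DS/H); rearrange for the unknown.
From Q* = √(2DS/H): H = 2DS / Q*² = 2 × 35,000 × 117 / 2,862² = 0.9999.

H ≈ $1.00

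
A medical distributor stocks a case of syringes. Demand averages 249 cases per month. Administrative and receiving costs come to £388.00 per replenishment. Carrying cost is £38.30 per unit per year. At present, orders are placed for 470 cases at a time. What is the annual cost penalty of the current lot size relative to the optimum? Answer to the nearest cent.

Extra cost ≈ £2,043.51 per year

Annual demand D = 249 × 12 = 2,988.
EOQ = √(2DS/H) = √(2 × 2,988 × 388 / 38.3) ≈ 246.05.
Cost at Q* = (D/Q*)S + (Q*/2)H = √(2DSH) ≈ £9,423.68.
Cost at Q = 470: (2,988/470)×388 + (470/2)×38.3 = £2,466.69 + £9,000.50 = £11,467.19.
Excess = £11,467.19 − £9,423.68 = £2,043.51.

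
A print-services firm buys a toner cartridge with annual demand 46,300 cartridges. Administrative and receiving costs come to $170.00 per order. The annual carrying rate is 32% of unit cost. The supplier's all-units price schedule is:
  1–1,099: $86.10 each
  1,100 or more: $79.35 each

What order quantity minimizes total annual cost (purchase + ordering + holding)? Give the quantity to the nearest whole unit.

Q* ≈ 1,100 cartridges

Holding cost per unit per year at price C is H = 0.32·C.
For each price level, check whether its EOQ is feasible; otherwise the best quantity at that price is the breakpoint.
EOQ at $86.10 = 755.9 (feasible in tier 1): TC = 46,300×$86.10 + (46,300/755.9)×170 + (755.9/2)×0.32×$86.10 = $4,007,256.03.
EOQ at $79.35 = 787.4 < 1100, so use break Q=1100: TC = 46,300×$79.35 + (46,300/1100.0)×170 + (1100.0/2)×0.32×$79.35 = $3,695,026.05.
Lowest total cost is $3,695,026.05 at Q = 1100.0.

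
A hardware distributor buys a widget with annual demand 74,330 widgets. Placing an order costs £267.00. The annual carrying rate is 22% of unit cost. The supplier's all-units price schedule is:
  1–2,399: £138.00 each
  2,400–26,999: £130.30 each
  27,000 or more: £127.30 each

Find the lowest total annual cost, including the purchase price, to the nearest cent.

Holding cost per unit per year at price C is H = 0.22·C.
For each price level, check whether its EOQ is feasible; otherwise the best quantity at that price is the breakpoint.
EOQ at £138.00 = 1143.4 (feasible in tier 1): TC = 74,330×£138.00 + (74,330/1143.4)×267 + (1143.4/2)×0.22×£138.00 = £10,292,253.91.
EOQ at £130.30 = 1176.7 < 2400, so use break Q=2400: TC = 74,330×£130.30 + (74,330/2400.0)×267 + (2400.0/2)×0.22×£130.30 = £9,727,867.41.
EOQ at £127.30 = 1190.5 < 27000, so use break Q=27000: TC = 74,330×£127.30 + (74,330/27000.0)×267 + (27000.0/2)×0.22×£127.30 = £9,841,025.04.
Lowest total cost among the candidates is at Q = 2400.0.

TC* ≈ £9,727,867.41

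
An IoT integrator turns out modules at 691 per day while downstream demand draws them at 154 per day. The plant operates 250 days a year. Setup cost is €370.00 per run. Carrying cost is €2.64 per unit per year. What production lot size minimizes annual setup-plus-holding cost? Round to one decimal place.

Q* ≈ 3,726.5 modules

Annual demand D = 154 × 250 = 38,500.
Production build-up factor (1 − d/p) = 1 − 154/691 = 0.7771.
Q* = √(2DS / (H(1 − d/p))) = √(2 × 38,500 × 370 / (2.64 × 0.7771)).
= √(28,490,000 / 2.0516) ≈ 3726.457.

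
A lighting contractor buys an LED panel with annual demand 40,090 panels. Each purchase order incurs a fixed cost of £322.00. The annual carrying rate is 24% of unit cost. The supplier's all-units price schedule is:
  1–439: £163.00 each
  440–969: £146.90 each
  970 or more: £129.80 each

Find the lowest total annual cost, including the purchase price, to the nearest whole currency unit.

Holding cost per unit per year at price C is H = 0.24·C.
Candidates are each tier's EOQ (if it falls in that tier) and each price-break quantity.
Tier 1 (£163.00): EOQ = 812.4 exceeds tier's upper bound 439, so this tier is dominated.
EOQ at £146.90 = 855.7 (feasible in tier 2): TC = 40,090×£146.90 + (40,090/855.7)×322 + (855.7/2)×0.24×£146.90 = £5,919,391.15.
EOQ at £129.80 = 910.4 < 970, so use break Q=970: TC = 40,090×£129.80 + (40,090/970.0)×322 + (970.0/2)×0.24×£129.80 = £5,232,098.95.
Lowest total cost among the candidates is at Q = 970.0.

TC* ≈ £5,232,099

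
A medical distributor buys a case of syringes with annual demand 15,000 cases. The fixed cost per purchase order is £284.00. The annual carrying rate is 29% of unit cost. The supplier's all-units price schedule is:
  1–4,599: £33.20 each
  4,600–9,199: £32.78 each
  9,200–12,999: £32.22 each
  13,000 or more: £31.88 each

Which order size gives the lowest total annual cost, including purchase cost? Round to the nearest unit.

Q* ≈ 941 cases

Holding cost per unit per year at price C is H = 0.29·C.
Evaluate total cost at each tier's feasible EOQ or, if the EOQ is below the tier, at the tier's minimum quantity.
EOQ at £33.20 = 940.7 (feasible in tier 1): TC = 15,000×£33.20 + (15,000/940.7)×284 + (940.7/2)×0.29×£33.20 = £507,057.07.
EOQ at £32.78 = 946.7 < 4600, so use break Q=4600: TC = 15,000×£32.78 + (15,000/4600.0)×284 + (4600.0/2)×0.29×£32.78 = £514,490.35.
EOQ at £32.22 = 954.9 < 9200, so use break Q=9200: TC = 15,000×£32.22 + (15,000/9200.0)×284 + (9200.0/2)×0.29×£32.22 = £526,744.52.
EOQ at £31.88 = 960.0 < 13000, so use break Q=13000: TC = 15,000×£31.88 + (15,000/13000.0)×284 + (13000.0/2)×0.29×£31.88 = £538,621.49.
Lowest total cost is £507,057.07 at Q = 940.7.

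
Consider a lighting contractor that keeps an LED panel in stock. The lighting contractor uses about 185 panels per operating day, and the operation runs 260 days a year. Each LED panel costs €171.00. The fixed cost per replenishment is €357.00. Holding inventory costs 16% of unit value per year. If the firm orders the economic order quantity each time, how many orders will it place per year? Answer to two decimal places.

N ≈ 42.93 orders per year

Annual demand D = 185 × 260 = 48,100.
Holding cost H = 0.16 × €171.00 = €27.3600 per unit per year.
The optimal lot size = √(2DS/H) = √(2 × 48,100 × 357 / 27.36) ≈ 1120.38.
Orders per year = D / Q* = 48,100 / 1120.38 ≈ 42.932.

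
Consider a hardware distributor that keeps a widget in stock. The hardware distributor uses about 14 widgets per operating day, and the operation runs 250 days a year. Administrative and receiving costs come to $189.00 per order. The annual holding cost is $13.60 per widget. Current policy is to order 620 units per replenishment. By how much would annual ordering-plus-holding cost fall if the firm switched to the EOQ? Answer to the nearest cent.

Annual demand D = 14 × 250 = 3,500.
EOQ = √(2DS/H) = √(2 × 3,500 × 189 / 13.6) ≈ 311.90.
Cost at Q* = (D/Q*)S + (Q*/2)H = √(2DSH) ≈ $4,241.79.
Cost at Q = 620: (3,500/620)×189 + (620/2)×13.6 = $1,066.94 + $4,216.00 = $5,282.94.
Excess = $5,282.94 − $4,241.79 = $1,041.14.

Extra cost ≈ $1,041.14 per year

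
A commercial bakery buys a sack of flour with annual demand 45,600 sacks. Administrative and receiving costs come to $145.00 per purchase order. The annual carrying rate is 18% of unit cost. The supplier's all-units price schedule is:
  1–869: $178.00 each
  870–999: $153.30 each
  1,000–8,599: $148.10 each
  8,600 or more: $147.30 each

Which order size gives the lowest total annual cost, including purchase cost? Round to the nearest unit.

Holding cost per unit per year at price C is H = 0.18·C.
Evaluate total cost at each tier's feasible EOQ or, if the EOQ is below the tier, at the tier's minimum quantity.
EOQ at $178.00 = 642.4 (feasible in tier 1): TC = 45,600×$178.00 + (45,600/642.4)×145 + (642.4/2)×0.18×$178.00 = $8,137,383.90.
EOQ at $153.30 = 692.3 < 870, so use break Q=870: TC = 45,600×$153.30 + (45,600/870.0)×145 + (870.0/2)×0.18×$153.30 = $7,010,083.39.
EOQ at $148.10 = 704.3 < 1000, so use break Q=1000: TC = 45,600×$148.10 + (45,600/1000.0)×145 + (1000.0/2)×0.18×$148.10 = $6,773,301.00.
EOQ at $147.30 = 706.2 < 8600, so use break Q=8600: TC = 45,600×$147.30 + (45,600/8600.0)×145 + (8600.0/2)×0.18×$147.30 = $6,831,659.04.
Lowest total cost is $6,773,301.00 at Q = 1000.0.

Q* ≈ 1,000 sacks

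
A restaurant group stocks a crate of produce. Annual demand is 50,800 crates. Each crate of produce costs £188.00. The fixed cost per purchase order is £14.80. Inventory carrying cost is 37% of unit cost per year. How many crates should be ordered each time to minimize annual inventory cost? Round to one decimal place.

Q* ≈ 147.0 crates

Holding cost H = 0.37 × £188.00 = £69.5600 per unit per year.
EOQ = √(2DS / H) = √(2 × 50,800 × 14.8 / 69.56).
= √(1,503,680 / 69.56) = √21,617.0213 ≈ 147.027.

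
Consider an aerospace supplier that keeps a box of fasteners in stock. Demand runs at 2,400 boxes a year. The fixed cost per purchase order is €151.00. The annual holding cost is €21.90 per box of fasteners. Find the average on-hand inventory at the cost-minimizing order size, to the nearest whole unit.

Average inventory ≈ 91 boxes

Q* = √(2DS/H) = √(2 × 2,400 × 151 / 21.9) ≈ 181.92.
Average inventory = Q*/2 ≈ 181.92 / 2 = 90.961.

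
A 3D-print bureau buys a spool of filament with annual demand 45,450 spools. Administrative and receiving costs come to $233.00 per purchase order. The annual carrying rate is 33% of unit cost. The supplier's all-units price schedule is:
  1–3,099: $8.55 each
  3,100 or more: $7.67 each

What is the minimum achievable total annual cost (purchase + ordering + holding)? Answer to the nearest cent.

Holding cost per unit per year at price C is H = 0.33·C.
Evaluate total cost at each tier's feasible EOQ or, if the EOQ is below the tier, at the tier's minimum quantity.
EOQ at $8.55 = 2739.8 (feasible in tier 1): TC = 45,450×$8.55 + (45,450/2739.8)×233 + (2739.8/2)×0.33×$8.55 = $396,327.86.
EOQ at $7.67 = 2892.7 < 3100, so use break Q=3100: TC = 45,450×$7.67 + (45,450/3100.0)×233 + (3100.0/2)×0.33×$7.67 = $355,940.79.
Lowest total cost among the candidates is at Q = 3100.0.

TC* ≈ $355,940.79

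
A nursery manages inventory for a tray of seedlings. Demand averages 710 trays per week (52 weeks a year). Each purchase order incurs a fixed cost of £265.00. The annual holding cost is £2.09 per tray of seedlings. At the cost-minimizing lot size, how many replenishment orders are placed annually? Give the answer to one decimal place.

N ≈ 12.1 orders per year

Annual demand D = 710 × 52 = 36,920.
EOQ = √(2DS/H) = √(2 × 36,920 × 265 / 2.09) ≈ 3059.82.
Orders per year = D / Q* = 36,920 / 3059.82 ≈ 12.066.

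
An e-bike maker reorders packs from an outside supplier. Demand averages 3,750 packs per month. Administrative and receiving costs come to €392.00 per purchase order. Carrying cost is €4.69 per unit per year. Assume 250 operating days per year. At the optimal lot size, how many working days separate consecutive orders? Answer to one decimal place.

T ≈ 15.2 days

Annual demand D = 3,750 × 12 = 45,000.
The optimal lot size = √(2DS/H) = √(2 × 45,000 × 392 / 4.69) ≈ 2742.70.
Cycle time = Q*/D × 250 = 2742.70 / 45,000 × 250 ≈ 15.237 days.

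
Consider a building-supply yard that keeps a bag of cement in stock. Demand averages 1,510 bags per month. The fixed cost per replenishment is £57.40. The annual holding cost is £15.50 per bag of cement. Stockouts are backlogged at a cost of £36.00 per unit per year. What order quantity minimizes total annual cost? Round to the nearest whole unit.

Annual demand D = 1,510 × 12 = 18,120.
With planned backorders, Q* = √(2DS/H) · √((H+B)/B).
√(2DS/H) = √(2 × 18,120 × 57.4 / 15.5) = 366.340.
√((H+B)/B) = √((15.5+36)/36) = 1.1961.
Q* ≈ 438.164.

Q* ≈ 438 bags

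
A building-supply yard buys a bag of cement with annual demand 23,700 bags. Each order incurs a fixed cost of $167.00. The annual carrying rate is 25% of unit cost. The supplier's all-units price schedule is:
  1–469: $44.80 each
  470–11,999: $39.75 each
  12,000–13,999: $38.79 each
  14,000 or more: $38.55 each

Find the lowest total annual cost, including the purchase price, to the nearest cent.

Holding cost per unit per year at price C is H = 0.25·C.
Candidates are each tier's EOQ (if it falls in that tier) and each price-break quantity.
Tier 1 ($44.80): EOQ = 840.7 exceeds tier's upper bound 469, so this tier is dominated.
EOQ at $39.75 = 892.5 (feasible in tier 2): TC = 23,700×$39.75 + (23,700/892.5)×167 + (892.5/2)×0.25×$39.75 = $950,944.23.
EOQ at $38.79 = 903.5 < 12000, so use break Q=12000: TC = 23,700×$38.79 + (23,700/12000.0)×167 + (12000.0/2)×0.25×$38.79 = $977,837.82.
EOQ at $38.55 = 906.3 < 14000, so use break Q=14000: TC = 23,700×$38.55 + (23,700/14000.0)×167 + (14000.0/2)×0.25×$38.55 = $981,380.21.
Lowest total cost among the candidates is at Q = 892.5.

TC* ≈ $950,944.23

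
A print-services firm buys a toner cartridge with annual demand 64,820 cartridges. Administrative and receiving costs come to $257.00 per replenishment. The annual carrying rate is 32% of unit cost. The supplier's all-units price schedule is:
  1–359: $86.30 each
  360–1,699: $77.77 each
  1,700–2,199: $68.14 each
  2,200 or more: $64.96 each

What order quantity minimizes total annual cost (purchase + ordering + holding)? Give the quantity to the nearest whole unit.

Q* ≈ 2,200 cartridges

Holding cost per unit per year at price C is H = 0.32·C.
Evaluate total cost at each tier's feasible EOQ or, if the EOQ is below the tier, at the tier's minimum quantity.
Tier 1 ($86.30): EOQ = 1098.4 exceeds tier's upper bound 359, so this tier is dominated.
EOQ at $77.77 = 1157.1 (feasible in tier 2): TC = 64,820×$77.77 + (64,820/1157.1)×257 + (1157.1/2)×0.32×$77.77 = $5,069,846.40.
EOQ at $68.14 = 1236.1 < 1700, so use break Q=1700: TC = 64,820×$68.14 + (64,820/1700.0)×257 + (1700.0/2)×0.32×$68.14 = $4,445,168.14.
EOQ at $64.96 = 1266.0 < 2200, so use break Q=2200: TC = 64,820×$64.96 + (64,820/2200.0)×257 + (2200.0/2)×0.32×$64.96 = $4,241,145.27.
Lowest total cost is $4,241,145.27 at Q = 2200.0.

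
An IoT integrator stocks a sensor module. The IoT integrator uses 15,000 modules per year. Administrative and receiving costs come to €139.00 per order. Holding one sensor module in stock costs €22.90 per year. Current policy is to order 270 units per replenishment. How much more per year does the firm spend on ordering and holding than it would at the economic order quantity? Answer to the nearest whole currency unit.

Extra cost ≈ €1,042 per year

EOQ = √(2DS/H) = √(2 × 15,000 × 139 / 22.9) ≈ 426.73.
Cost at Q* = (D/Q*)S + (Q*/2)H = √(2DSH) ≈ €9,772.05.
Cost at Q = 270: (15,000/270)×139 + (270/2)×22.9 = €7,722.22 + €3,091.50 = €10,813.72.
Excess = €10,813.72 − €9,772.05 = €1,041.67.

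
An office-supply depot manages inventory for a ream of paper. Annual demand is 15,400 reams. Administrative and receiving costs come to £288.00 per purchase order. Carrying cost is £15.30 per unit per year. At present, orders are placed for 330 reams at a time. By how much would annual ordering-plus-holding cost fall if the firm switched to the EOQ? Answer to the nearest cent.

EOQ = √(2DS/H) = √(2 × 15,400 × 288 / 15.3) ≈ 761.42.
Cost at Q* = (D/Q*)S + (Q*/2)H = √(2DSH) ≈ £11,649.77.
Cost at Q = 330: (15,400/330)×288 + (330/2)×15.3 = £13,440.00 + £2,524.50 = £15,964.50.
Excess = £15,964.50 − £11,649.77 = £4,314.73.

Extra cost ≈ £4,314.73 per year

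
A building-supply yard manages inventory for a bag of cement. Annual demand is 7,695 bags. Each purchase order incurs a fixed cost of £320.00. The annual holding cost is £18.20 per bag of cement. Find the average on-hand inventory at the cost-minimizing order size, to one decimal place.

Average inventory ≈ 260.1 bags

EOQ = √(2DS/H) = √(2 × 7,695 × 320 / 18.2) ≈ 520.19.
Average inventory = Q*/2 ≈ 520.19 / 2 = 260.093.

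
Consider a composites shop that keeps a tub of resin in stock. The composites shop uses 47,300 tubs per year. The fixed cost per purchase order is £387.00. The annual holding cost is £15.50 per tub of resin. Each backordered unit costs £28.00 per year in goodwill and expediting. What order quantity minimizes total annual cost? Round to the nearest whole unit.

Q* ≈ 1,916 tubs

With planned backorders, Q* = √(2DS/H) · √((H+B)/B).
√(2DS/H) = √(2 × 47,300 × 387 / 15.5) = 1536.863.
√((H+B)/B) = √((15.5+28)/28) = 1.2464.
Q* ≈ 1915.582.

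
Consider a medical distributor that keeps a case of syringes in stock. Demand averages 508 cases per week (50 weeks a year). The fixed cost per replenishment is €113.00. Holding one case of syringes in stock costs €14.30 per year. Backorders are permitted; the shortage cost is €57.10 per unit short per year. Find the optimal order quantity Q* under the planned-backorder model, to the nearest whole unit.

Q* ≈ 708 cases

Annual demand D = 508 × 50 = 25,400.
With planned backorders, Q* = √(2DS/H) · √((H+B)/B).
√(2DS/H) = √(2 × 25,400 × 113 / 14.3) = 633.582.
√((H+B)/B) = √((14.3+57.1)/57.1) = 1.1182.
Q* ≈ 708.491.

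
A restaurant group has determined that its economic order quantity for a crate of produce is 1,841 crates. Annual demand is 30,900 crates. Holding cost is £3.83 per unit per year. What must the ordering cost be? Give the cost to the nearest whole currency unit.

S ≈ £210

The basic EOQ model gives Q* = √(2DS/H); rearrange for the unknown.
From Q* = √(2DS/H): S = Q*²H / (2D) = 1,841² × 3.83 / (2 × 30,900) = 210.0477.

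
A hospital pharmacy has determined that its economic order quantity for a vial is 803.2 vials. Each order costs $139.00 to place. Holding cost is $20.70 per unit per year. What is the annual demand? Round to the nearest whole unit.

The basic EOQ model gives Q* = √(2DS/H); rearrange for the unknown.
From Q* = √(2DS/H): D = Q*²H / (2S) = 803.2² × 20.7 / (2 × 139) = 48036.676.

D ≈ 48,037 vials per year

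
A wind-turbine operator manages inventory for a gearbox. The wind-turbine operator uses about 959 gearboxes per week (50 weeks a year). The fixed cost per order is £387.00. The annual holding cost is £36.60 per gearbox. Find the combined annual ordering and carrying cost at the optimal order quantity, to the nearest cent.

Annual demand D = 959 × 50 = 47,950.
Q* = √(2DS/H) = √(2 × 47,950 × 387 / 36.6) ≈ 1006.99.
At the optimum the two cost components are equal, so total cost = 2·(Q*/2)H = Q*·H.
Minimum total = √(2DSH) = √(2 × 47,950 × 387 × 36.6) ≈ 36855.756.

TC* ≈ £36,855.76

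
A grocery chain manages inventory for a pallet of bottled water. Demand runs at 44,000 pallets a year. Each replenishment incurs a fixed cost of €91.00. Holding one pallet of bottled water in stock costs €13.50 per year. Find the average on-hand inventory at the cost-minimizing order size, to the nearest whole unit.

Q* = √(2DS/H) = √(2 × 44,000 × 91 / 13.5) ≈ 770.19.
Average inventory = Q*/2 ≈ 770.19 / 2 = 385.093.

Average inventory ≈ 385 pallets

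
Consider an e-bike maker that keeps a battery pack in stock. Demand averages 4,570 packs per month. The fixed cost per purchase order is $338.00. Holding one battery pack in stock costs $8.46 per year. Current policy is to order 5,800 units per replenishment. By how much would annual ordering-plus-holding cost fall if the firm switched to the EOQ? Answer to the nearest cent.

Extra cost ≈ $10,020.31 per year

Annual demand D = 4,570 × 12 = 54,840.
EOQ = √(2DS/H) = √(2 × 54,840 × 338 / 8.46) ≈ 2093.33.
Cost at Q* = (D/Q*)S + (Q*/2)H = √(2DSH) ≈ $17,709.54.
Cost at Q = 5,800: (54,840/5,800)×338 + (5,800/2)×8.46 = $3,195.85 + $24,534.00 = $27,729.85.
Excess = $27,729.85 − $17,709.54 = $10,020.31.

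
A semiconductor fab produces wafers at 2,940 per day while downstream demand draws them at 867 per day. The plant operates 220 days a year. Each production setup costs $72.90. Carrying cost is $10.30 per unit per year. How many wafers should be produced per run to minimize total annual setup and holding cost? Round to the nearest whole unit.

Annual demand D = 867 × 220 = 190,740.
Production build-up factor (1 − d/p) = 1 − 867/2,940 = 0.7051.
Q* = √(2DS / (H(1 − d/p))) = √(2 × 190,740 × 72.9 / (10.3 × 0.7051)).
= √(27,809,892 / 7.2626) ≈ 1956.839.

Q* ≈ 1,957 wafers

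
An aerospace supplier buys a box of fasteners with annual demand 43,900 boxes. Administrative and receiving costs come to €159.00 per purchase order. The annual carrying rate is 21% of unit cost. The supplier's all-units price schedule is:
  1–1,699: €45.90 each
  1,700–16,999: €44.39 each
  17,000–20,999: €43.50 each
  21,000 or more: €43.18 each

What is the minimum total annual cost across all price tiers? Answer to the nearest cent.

TC* ≈ €1,960,750.56

Holding cost per unit per year at price C is H = 0.21·C.
Evaluate total cost at each tier's feasible EOQ or, if the EOQ is below the tier, at the tier's minimum quantity.
EOQ at €45.90 = 1203.5 (feasible in tier 1): TC = 43,900×€45.90 + (43,900/1203.5)×159 + (1203.5/2)×0.21×€45.90 = €2,026,610.10.
EOQ at €44.39 = 1223.8 < 1700, so use break Q=1700: TC = 43,900×€44.39 + (43,900/1700.0)×159 + (1700.0/2)×0.21×€44.39 = €1,960,750.56.
EOQ at €43.50 = 1236.2 < 17000, so use break Q=17000: TC = 43,900×€43.50 + (43,900/17000.0)×159 + (17000.0/2)×0.21×€43.50 = €1,987,708.09.
EOQ at €43.18 = 1240.8 < 21000, so use break Q=21000: TC = 43,900×€43.18 + (43,900/21000.0)×159 + (21000.0/2)×0.21×€43.18 = €1,991,146.29.
Lowest total cost among the candidates is at Q = 1700.0.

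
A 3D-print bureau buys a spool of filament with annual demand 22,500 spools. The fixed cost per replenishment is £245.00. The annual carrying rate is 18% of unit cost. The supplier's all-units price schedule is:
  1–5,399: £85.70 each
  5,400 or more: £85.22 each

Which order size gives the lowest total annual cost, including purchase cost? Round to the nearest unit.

Holding cost per unit per year at price C is H = 0.18·C.
Evaluate total cost at each tier's feasible EOQ or, if the EOQ is below the tier, at the tier's minimum quantity.
EOQ at £85.70 = 845.4 (feasible in tier 1): TC = 22,500×£85.70 + (22,500/845.4)×245 + (845.4/2)×0.18×£85.70 = £1,941,291.15.
EOQ at £85.22 = 847.8 < 5400, so use break Q=5400: TC = 22,500×£85.22 + (22,500/5400.0)×245 + (5400.0/2)×0.18×£85.22 = £1,959,887.75.
Lowest total cost is £1,941,291.15 at Q = 845.4.

Q* ≈ 845 spools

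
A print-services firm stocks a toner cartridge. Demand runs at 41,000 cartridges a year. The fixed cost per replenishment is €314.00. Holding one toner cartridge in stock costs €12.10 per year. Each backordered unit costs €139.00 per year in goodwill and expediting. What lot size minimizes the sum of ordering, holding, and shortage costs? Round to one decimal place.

With planned backorders, Q* = √(2DS/H) · √((H+B)/B).
√(2DS/H) = √(2 × 41,000 × 314 / 12.1) = 1458.744.
√((H+B)/B) = √((12.1+139)/139) = 1.0426.
Q* ≈ 1520.911.

Q* ≈ 1,520.9 cartridges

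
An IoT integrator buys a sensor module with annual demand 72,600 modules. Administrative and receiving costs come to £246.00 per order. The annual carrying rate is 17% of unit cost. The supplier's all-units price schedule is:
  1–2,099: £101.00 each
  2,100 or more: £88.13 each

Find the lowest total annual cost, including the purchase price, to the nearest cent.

TC* ≈ £6,422,473.78

Holding cost per unit per year at price C is H = 0.17·C.
For each price level, check whether its EOQ is feasible; otherwise the best quantity at that price is the breakpoint.
EOQ at £101.00 = 1442.3 (feasible in tier 1): TC = 72,600×£101.00 + (72,600/1442.3)×246 + (1442.3/2)×0.17×£101.00 = £7,357,364.87.
EOQ at £88.13 = 1544.1 < 2100, so use break Q=2100: TC = 72,600×£88.13 + (72,600/2100.0)×246 + (2100.0/2)×0.17×£88.13 = £6,422,473.78.
Lowest total cost among the candidates is at Q = 2100.0.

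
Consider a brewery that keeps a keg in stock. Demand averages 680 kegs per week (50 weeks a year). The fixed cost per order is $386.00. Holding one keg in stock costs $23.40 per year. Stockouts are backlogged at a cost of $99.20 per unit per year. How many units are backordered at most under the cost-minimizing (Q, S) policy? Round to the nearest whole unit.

S* ≈ 225 kegs

Annual demand D = 680 × 50 = 34,000.
With planned backorders, Q* = √(2DS/H) · √((H+B)/B).
√(2DS/H) = √(2 × 34,000 × 386 / 23.4) = 1059.108.
√((H+B)/B) = √((23.4+99.2)/99.2) = 1.1117.
Q* ≈ 1177.415.
S* = Q* · H/(H+B) = 1177.415 × 23.4/122.6 ≈ 224.727.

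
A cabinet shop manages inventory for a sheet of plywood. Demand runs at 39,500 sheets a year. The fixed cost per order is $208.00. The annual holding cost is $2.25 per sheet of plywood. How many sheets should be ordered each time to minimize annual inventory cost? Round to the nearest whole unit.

EOQ = √(2DS / H) = √(2 × 39,500 × 208 / 2.25).
= √(16,432,000 / 2.25) = √7,303,111.1111 ≈ 2702.427.

Q* ≈ 2,702 sheets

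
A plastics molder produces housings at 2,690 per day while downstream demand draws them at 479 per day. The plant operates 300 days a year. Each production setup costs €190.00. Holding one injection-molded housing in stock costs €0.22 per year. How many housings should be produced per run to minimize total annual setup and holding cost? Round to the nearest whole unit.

Annual demand D = 479 × 300 = 143,700.
Production build-up factor (1 − d/p) = 1 − 479/2,690 = 0.8219.
Q* = √(2DS / (H(1 − d/p))) = √(2 × 143,700 × 190 / (0.22 × 0.8219)).
= √(54,606,000 / 0.1808) ≈ 17377.633.

Q* ≈ 17,378 housings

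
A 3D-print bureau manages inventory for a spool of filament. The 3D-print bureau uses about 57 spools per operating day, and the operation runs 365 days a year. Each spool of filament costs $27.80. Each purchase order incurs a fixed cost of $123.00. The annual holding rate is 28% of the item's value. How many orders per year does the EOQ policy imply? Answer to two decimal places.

Annual demand D = 57 × 365 = 20,805.
Holding cost H = 0.28 × $27.80 = $7.7840 per unit per year.
Q* = √(2DS/H) = √(2 × 20,805 × 123 / 7.784) ≈ 810.87.
Orders per year = D / Q* = 20,805 / 810.87 ≈ 25.658.

N ≈ 25.66 orders per year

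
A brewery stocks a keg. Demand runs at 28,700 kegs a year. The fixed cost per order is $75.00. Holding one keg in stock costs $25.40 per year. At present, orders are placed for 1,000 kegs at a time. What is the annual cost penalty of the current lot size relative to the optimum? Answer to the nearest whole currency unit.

Extra cost ≈ $4,396 per year

EOQ = √(2DS/H) = √(2 × 28,700 × 75 / 25.4) ≈ 411.69.
Cost at Q* = (D/Q*)S + (Q*/2)H = √(2DSH) ≈ $10,456.91.
Cost at Q = 1,000: (28,700/1,000)×75 + (1,000/2)×25.4 = $2,152.50 + $12,700.00 = $14,852.50.
Excess = $14,852.50 − $10,456.91 = $4,395.59.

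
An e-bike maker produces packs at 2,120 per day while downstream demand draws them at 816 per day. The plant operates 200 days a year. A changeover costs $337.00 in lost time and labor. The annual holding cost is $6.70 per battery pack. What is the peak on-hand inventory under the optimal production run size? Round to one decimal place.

I_max ≈ 3,177.8 packs

Annual demand D = 816 × 200 = 163,200.
Production build-up factor (1 − d/p) = 1 − 816/2,120 = 0.6151.
Q* = √(2DS / (H(1 − d/p))) = √(2 × 163,200 × 337 / (6.7 × 0.6151)).
= √(109,996,800 / 4.1211) ≈ 5166.325.
Maximum inventory = Q*(1 − d/p) = 5166.325 × 0.6151 ≈ 3177.778.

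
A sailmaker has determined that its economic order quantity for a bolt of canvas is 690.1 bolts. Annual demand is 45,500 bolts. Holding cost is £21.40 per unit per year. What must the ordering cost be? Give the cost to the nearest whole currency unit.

The basic EOQ model gives Q* = √(2DS/H); rearrange for the unknown.
From Q* = √(2DS/H): S = Q*²H / (2D) = 690.1² × 21.4 / (2 × 45,500) = 111.9944.

S ≈ £112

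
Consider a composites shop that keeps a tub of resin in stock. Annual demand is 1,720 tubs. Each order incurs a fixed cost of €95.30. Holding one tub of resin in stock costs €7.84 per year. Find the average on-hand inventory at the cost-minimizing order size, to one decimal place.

EOQ = √(2DS/H) = √(2 × 1,720 × 95.3 / 7.84) ≈ 204.49.
Average inventory = Q*/2 ≈ 204.49 / 2 = 102.244.

Average inventory ≈ 102.2 tubs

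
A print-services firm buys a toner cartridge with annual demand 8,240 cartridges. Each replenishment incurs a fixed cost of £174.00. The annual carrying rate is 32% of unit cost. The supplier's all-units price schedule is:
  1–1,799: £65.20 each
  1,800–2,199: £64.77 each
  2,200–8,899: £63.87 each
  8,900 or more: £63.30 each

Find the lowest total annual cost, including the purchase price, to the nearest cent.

Holding cost per unit per year at price C is H = 0.32·C.
Candidates are each tier's EOQ (if it falls in that tier) and each price-break quantity.
EOQ at £65.20 = 370.7 (feasible in tier 1): TC = 8,240×£65.20 + (8,240/370.7)×174 + (370.7/2)×0.32×£65.20 = £544,982.85.
EOQ at £64.77 = 372.0 < 1800, so use break Q=1800: TC = 8,240×£64.77 + (8,240/1800.0)×174 + (1800.0/2)×0.32×£64.77 = £553,155.09.
EOQ at £63.87 = 374.6 < 2200, so use break Q=2200: TC = 8,240×£63.87 + (8,240/2200.0)×174 + (2200.0/2)×0.32×£63.87 = £549,422.75.
EOQ at £63.30 = 376.2 < 8900, so use break Q=8900: TC = 8,240×£63.30 + (8,240/8900.0)×174 + (8900.0/2)×0.32×£63.30 = £611,892.30.
Lowest total cost among the candidates is at Q = 370.7.

TC* ≈ £544,982.85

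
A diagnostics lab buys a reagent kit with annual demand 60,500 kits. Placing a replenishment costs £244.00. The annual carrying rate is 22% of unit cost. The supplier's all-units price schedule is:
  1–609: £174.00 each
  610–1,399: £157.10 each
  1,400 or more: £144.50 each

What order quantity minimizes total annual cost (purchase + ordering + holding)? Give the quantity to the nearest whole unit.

Holding cost per unit per year at price C is H = 0.22·C.
Candidates are each tier's EOQ (if it falls in that tier) and each price-break quantity.
Tier 1 (£174.00): EOQ = 878.2 exceeds tier's upper bound 609, so this tier is dominated.
EOQ at £157.10 = 924.2 (feasible in tier 2): TC = 60,500×£157.10 + (60,500/924.2)×244 + (924.2/2)×0.22×£157.10 = £9,536,493.83.
EOQ at £144.50 = 963.7 < 1400, so use break Q=1400: TC = 60,500×£144.50 + (60,500/1400.0)×244 + (1400.0/2)×0.22×£144.50 = £8,775,047.29.
Lowest total cost is £8,775,047.29 at Q = 1400.0.

Q* ≈ 1,400 kits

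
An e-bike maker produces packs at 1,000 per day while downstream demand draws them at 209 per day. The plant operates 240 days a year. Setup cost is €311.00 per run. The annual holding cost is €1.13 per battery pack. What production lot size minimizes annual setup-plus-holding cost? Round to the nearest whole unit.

Q* ≈ 5,908 packs

Annual demand D = 209 × 240 = 50,160.
Production build-up factor (1 − d/p) = 1 − 209/1,000 = 0.7910.
Q* = √(2DS / (H(1 − d/p))) = √(2 × 50,160 × 311 / (1.13 × 0.7910)).
= √(31,199,520 / 0.8938) ≈ 5908.082.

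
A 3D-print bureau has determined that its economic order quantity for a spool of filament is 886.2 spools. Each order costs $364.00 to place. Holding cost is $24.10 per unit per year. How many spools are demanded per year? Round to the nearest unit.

D ≈ 25,999 spools per year

Squaring Q* = √(2DS/H) gives Q*² = 2DS/H.
From Q* = √(2DS/H): D = Q*²H / (2S) = 886.2² × 24.1 / (2 × 364) = 25998.552.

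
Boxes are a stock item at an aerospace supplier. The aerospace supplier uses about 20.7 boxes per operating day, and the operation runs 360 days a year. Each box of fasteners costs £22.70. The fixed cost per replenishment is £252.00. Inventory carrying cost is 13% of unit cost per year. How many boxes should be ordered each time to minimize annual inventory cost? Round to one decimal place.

Q* ≈ 1,128.2 boxes

Annual demand D = 20.7 × 360 = 7,452.
Holding cost H = 0.13 × £22.70 = £2.9510 per unit per year.
EOQ = √(2DS / H) = √(2 × 7,452 × 252 / 2.951).
= √(3,755,808 / 2.951) = √1,272,723.8224 ≈ 1128.151.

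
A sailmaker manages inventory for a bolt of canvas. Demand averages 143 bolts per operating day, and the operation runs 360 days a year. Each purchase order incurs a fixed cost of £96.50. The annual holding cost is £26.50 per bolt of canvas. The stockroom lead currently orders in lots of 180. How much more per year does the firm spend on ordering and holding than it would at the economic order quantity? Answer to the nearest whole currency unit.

Extra cost ≈ £13,758 per year

Annual demand D = 143 × 360 = 51,480.
EOQ = √(2DS/H) = √(2 × 51,480 × 96.5 / 26.5) ≈ 612.32.
Cost at Q* = (D/Q*)S + (Q*/2)H = √(2DSH) ≈ £16,226.35.
Cost at Q = 180: (51,480/180)×96.5 + (180/2)×26.5 = £27,599.00 + £2,385.00 = £29,984.00.
Excess = £29,984.00 − £16,226.35 = £13,757.65.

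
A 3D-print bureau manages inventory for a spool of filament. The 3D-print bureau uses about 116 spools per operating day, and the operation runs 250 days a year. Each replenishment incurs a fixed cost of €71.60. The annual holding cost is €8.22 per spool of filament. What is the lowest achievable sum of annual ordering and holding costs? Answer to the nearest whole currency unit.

TC* ≈ €5,843

Annual demand D = 116 × 250 = 29,000.
EOQ = √(2DS/H) = √(2 × 29,000 × 71.6 / 8.22) ≈ 710.78.
At Q*, ordering cost (D/Q*)S equals holding cost (Q*/2)H, each = √(DSH/2).
Minimum total = √(2DSH) = √(2 × 29,000 × 71.6 × 8.22) ≈ 5842.604.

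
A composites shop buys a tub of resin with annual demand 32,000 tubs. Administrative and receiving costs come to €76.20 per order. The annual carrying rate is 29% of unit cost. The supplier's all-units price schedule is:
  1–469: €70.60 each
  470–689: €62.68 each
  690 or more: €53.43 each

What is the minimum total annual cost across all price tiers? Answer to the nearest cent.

Holding cost per unit per year at price C is H = 0.29·C.
Evaluate total cost at each tier's feasible EOQ or, if the EOQ is below the tier, at the tier's minimum quantity.
Tier 1 (€70.60): EOQ = 488.1 exceeds tier's upper bound 469, so this tier is dominated.
EOQ at €62.68 = 518.0 (feasible in tier 2): TC = 32,000×€62.68 + (32,000/518.0)×76.2 + (518.0/2)×0.29×€62.68 = €2,015,175.23.
EOQ at €53.43 = 561.0 < 690, so use break Q=690: TC = 32,000×€53.43 + (32,000/690.0)×76.2 + (690.0/2)×0.29×€53.43 = €1,718,639.58.
Lowest total cost among the candidates is at Q = 690.0.

TC* ≈ €1,718,639.58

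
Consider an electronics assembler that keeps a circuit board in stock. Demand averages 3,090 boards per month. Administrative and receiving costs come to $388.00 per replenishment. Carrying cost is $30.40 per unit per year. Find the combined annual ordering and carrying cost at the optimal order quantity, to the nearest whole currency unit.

Annual demand D = 3,090 × 12 = 37,080.
Q* = √(2DS/H) = √(2 × 37,080 × 388 / 30.4) ≈ 972.89.
At Q*, ordering cost (D/Q*)S equals holding cost (Q*/2)H, each = √(DSH/2).
Minimum total = √(2DSH) = √(2 × 37,080 × 388 × 30.4) ≈ 29575.869.

TC* ≈ $29,576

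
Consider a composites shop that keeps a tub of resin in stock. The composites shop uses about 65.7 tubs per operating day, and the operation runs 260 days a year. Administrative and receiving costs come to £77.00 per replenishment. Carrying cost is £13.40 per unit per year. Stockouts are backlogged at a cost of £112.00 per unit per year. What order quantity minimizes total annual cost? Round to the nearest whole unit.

Annual demand D = 65.7 × 260 = 17,082.
With planned backorders, Q* = √(2DS/H) · √((H+B)/B).
√(2DS/H) = √(2 × 17,082 × 77 / 13.4) = 443.075.
√((H+B)/B) = √((13.4+112)/112) = 1.0581.
Q* ≈ 468.832.

Q* ≈ 469 tubs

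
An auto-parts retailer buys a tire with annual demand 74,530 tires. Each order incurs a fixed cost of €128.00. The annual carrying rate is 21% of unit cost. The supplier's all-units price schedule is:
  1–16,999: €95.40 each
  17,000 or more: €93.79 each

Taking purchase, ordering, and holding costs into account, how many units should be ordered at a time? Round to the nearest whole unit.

Q* ≈ 976 tires

Holding cost per unit per year at price C is H = 0.21·C.
Candidates are each tier's EOQ (if it falls in that tier) and each price-break quantity.
EOQ at €95.40 = 975.9 (feasible in tier 1): TC = 74,530×€95.40 + (74,530/975.9)×128 + (975.9/2)×0.21×€95.40 = €7,129,713.02.
EOQ at €93.79 = 984.2 < 17000, so use break Q=17000: TC = 74,530×€93.79 + (74,530/17000.0)×128 + (17000.0/2)×0.21×€93.79 = €7,158,145.02.
Lowest total cost is €7,129,713.02 at Q = 975.9.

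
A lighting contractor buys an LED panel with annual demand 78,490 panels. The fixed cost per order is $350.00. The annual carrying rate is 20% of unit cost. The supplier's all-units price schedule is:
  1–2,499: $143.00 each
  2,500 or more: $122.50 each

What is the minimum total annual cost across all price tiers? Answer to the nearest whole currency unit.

TC* ≈ $9,656,639

Holding cost per unit per year at price C is H = 0.20·C.
For each price level, check whether its EOQ is feasible; otherwise the best quantity at that price is the breakpoint.
EOQ at $143.00 = 1386.0 (feasible in tier 1): TC = 78,490×$143.00 + (78,490/1386.0)×350 + (1386.0/2)×0.20×$143.00 = $11,263,710.51.
EOQ at $122.50 = 1497.5 < 2500, so use break Q=2500: TC = 78,490×$122.50 + (78,490/2500.0)×350 + (2500.0/2)×0.20×$122.50 = $9,656,638.60.
Lowest total cost among the candidates is at Q = 2500.0.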